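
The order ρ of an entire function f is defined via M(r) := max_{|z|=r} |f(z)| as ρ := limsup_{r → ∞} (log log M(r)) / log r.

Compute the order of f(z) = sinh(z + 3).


sinh(w) is a linear combination of e^{iw} and e^{−iw} (or e^w, e^{−w} in the hyperbolic case), so |sinh(w)| ≤ e^{|w|}. With w = z + 3, |w| ≤ 1|z| + 3 = 1r + 3 on |z| = r, giving M(r) ≤ e^{1r + 3}, so ρ ≤ 1. On a suitable ray (z = it for sin/cos; z = t for sinh/cosh, t real → ∞), |sinh(z + 3)| grows like e^{1|t|}/2, so ρ ≥ 1. Hence ρ = 1.
Therefore ρ = 1.

Order ρ = 1.


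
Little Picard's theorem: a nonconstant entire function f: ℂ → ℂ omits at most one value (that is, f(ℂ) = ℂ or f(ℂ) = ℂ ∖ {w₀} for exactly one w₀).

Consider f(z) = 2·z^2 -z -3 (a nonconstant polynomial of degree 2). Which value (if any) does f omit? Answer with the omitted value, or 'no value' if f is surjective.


Little Picard bounds the complement of f(ℂ) to at most one point.
For every w ∈ ℂ, the equation p(z) − w = 0 is a nonconstant polynomial in z and hence has at least one root by the fundamental theorem of algebra. So p is surjective onto ℂ, omitting no value.

Omitted value: no value.


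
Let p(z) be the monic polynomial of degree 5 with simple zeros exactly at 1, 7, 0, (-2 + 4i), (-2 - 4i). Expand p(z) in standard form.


The polynomial is p(z) = ∏_{α ∈ S} (z − α), where S = {1, 7, 0, (-2 + 4i), (-2 - 4i)}.
Expanding the product yields: p(z) = z^5 -4·z^4 -5·z^3 -132·z^2 + 140·z.
Note conjugate pairs combine to real quadratics: (z − (-2+4i))(z − (-2−4i)) = z² + 4z + 20.
The resulting polynomial has degree 5 and real coefficients as required.

p(z) = z^5 -4·z^4 -5·z^3 -132·z^2 + 140·z.


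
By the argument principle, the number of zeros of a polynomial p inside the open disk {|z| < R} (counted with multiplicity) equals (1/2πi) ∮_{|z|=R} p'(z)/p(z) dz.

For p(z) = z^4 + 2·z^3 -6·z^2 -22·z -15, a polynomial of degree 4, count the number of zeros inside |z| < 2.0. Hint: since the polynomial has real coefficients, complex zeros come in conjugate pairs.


The zeros of p are: 3, -1, (-2 + 1i), (-2 - 1i).
Their magnitudes are: 3, 1, 2.236, 2.236.
Zeros with |z| < R = 2.0: -1.
Count = 1.
By the argument principle, (1/2πi) ∮_{|z|=R} p'(z)/p(z) dz equals exactly this count.

Number of zeros inside |z| < 2.0: 1.


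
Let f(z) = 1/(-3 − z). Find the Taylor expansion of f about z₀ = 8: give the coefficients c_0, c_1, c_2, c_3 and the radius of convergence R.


Let w = z − z₀, so z = z₀ + w.
Then -3 − z = -3 − (z₀ + w) = (-3 − z₀) − w = -11 − w.
f(z) = 1/(-11 − w) = (1/(-11)) · 1/(1 − w/(-11)) = Σ_{n≥0} w^n / (-11)^(n+1).
So c_n = 1/(-11)^(n+1):
  c_0 = 1/(-11)^1 = -1/11.
  c_1 = 1/(-11)^2 = 1/121.
  c_2 = 1/(-11)^3 = -1/1331.
  c_3 = 1/(-11)^4 = 1/14641.
The series is valid for |w/d| < 1, i.e. |z − z₀| < |d|.
Radius of convergence: R = |-3 − z₀| = |-11| = 11 (distance from z₀ to the singularity z = -3).

c_0 = -1/11, c_1 = 1/121, c_2 = -1/1331, c_3 = 1/14641; R = 11.


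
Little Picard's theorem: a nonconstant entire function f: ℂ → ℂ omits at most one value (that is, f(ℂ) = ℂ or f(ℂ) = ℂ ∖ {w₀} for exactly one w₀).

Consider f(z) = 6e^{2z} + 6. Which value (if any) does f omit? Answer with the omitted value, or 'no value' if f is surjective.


Little Picard bounds the complement of f(ℂ) to at most one point.
e^{2z} is never zero on ℂ, so 6·e^{2z} takes every value in ℂ ∖ {0}. Adding 6 shifts the range to ℂ ∖ {6}. Thus f omits exactly the value 6.

Omitted value: 6.


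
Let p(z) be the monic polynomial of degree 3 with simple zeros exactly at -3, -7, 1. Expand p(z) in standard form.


The polynomial is p(z) = ∏_{α ∈ S} (z − α), where S = {-3, -7, 1}.
Expanding the product yields: p(z) = z^3 + 9·z^2 + 11·z -21.
The resulting polynomial has degree 3 and real coefficients as required.

p(z) = z^3 + 9·z^2 + 11·z -21.


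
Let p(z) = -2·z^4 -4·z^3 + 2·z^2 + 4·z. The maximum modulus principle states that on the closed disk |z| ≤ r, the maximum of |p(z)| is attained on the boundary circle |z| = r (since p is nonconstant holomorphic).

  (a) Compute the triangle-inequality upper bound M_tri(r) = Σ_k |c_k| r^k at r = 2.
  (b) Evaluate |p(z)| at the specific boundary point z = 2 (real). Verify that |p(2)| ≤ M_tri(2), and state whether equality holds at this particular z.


Coefficients: c_0 = 0, c_1 = 4, c_2 = 2, c_3 = -4, c_4 = -2. Radius r = 2.
Part (a). Triangle bound: M_tri(r) = Σ_k |c_k| r^k
  = |0|·2^0 + |4|·2^1 + |2|·2^2 + |-4|·2^3 + |-2|·2^4
  = 0 + 8 + 8 + 32 + 32 = 80.
This bounds M(r) := max_{|z|=r} |p(z)| from above; equality holds iff all terms c_k z^k can be made to align in phase at a single z on |z|=r.
Part (b). At z = 2 (real, on the circle |z| = r):
  p(2) = (0)·2^0 + (4)·2^1 + (2)·2^2 + (-4)·2^3 + (-2)·2^4 = -48.
  |p(2)| = 48.
Check: |p(2)| = 48 ≤ 80 = M_tri(2). ✓ Equality does not hold at z = 2 (the coefficients have mixed signs, so the terms do not all align in phase there).

M_tri(2) = 80; |p(2)| = 48; equality at z=2: no.


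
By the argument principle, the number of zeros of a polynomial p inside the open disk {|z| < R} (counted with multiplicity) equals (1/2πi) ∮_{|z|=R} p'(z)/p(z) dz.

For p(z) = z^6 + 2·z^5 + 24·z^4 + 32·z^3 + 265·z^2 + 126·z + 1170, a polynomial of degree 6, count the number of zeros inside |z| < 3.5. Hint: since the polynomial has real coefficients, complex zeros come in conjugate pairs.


The zeros of p are: (0 + 3i), (0 - 3i), (1 + 3i), (1 - 3i), (-2 + 3i), (-2 - 3i).
Their magnitudes are: 3, 3, 3.162, 3.162, 3.606, 3.606.
Zeros with |z| < R = 3.5: (0 + 3i), (0 - 3i), (1 + 3i), (1 - 3i).
Count = 4.
By the argument principle, (1/2πi) ∮_{|z|=R} p'(z)/p(z) dz equals exactly this count.

Number of zeros inside |z| < 3.5: 4.


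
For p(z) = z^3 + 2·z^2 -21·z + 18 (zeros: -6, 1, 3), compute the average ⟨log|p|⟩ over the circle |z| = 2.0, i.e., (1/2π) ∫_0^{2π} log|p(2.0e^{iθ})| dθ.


Zeros: -6, 1, 3; r = 2.0.
Inside |z| < r: 1. Outside (|z| ≥ r): -6, 3.
p(0) = 18, so log|p(0)| = log(18) = 2.8904.
Apply Jensen: I(r) = log|p(0)| + Σ_k log(r/|z_k|), summed over zeros inside |z| < r.
  log(r/|z_k|) for z_k = 1: log(2.0/1) = 0.6931
  Outside zeros (-6, 3) contribute nothing to the Jensen sum.
Sum over inside zeros: 0.6931.
I(r) = log|p(0)| + (inside sum) = 2.8904 + 0.6931 = 3.5835.
Note: since some zeros are outside |z| ≤ r, the simplified n·log(r) form does NOT apply — only the inside zeros contribute.

I(r) ≈ 3.5835.


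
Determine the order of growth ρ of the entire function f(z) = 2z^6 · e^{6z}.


M(r) = max_{|z|=r} |2|·|z|^6·|e^{6z}| = 2·r^6 · e^{6r^1} (the factors attain their maxima compatibly on |z|=r). Then log M(r) = log 2 + 6·log r + 6r^1, dominated by the last term, so log log M(r) ~ 1·log r. The polynomial factor 2z^6 contributes only a log r term and does not affect the order. ρ = 1.
Therefore ρ = 1.

Order ρ = 1.


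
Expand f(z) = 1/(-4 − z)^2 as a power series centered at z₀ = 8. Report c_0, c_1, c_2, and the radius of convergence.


Let w = z − z₀, so z = z₀ + w.
Then -4 − z = -4 − (z₀ + w) = (-4 − z₀) − w = -12 − w.
f(z) = 1/(-12 − w)^2 = (1/(-12)^2) · (1 − w/(-12))^{−2}.
By the binomial series (1−u)^{−2} = Σ_{n≥0} C(n+1, 1) u^n for |u|<1, with u = w/(-12):
  c_n = C(n+1, 1) / (-12)^(n+2).
  c_0 = 1/(-12)^2 = 1/144.
  c_1 = 2/(-12)^3 = -1/864.
  c_2 = 3/(-12)^4 = 1/6912.
The series is valid for |w/d| < 1, i.e. |z − z₀| < |d|.
Radius of convergence: R = |-4 − z₀| = |-12| = 12 (distance from z₀ to the singularity z = -4).

c_0 = 1/144, c_1 = -1/864, c_2 = 1/6912; R = 12.


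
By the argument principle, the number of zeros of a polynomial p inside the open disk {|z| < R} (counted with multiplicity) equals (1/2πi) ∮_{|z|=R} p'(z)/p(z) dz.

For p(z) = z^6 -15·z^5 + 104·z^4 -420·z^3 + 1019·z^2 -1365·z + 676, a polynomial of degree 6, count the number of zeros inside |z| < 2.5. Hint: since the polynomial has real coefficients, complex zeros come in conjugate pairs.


The zeros of p are: (3 + 2i), (3 - 2i), 1, (2 + 3i), (2 - 3i), 4.
Their magnitudes are: 3.606, 3.606, 1, 3.606, 3.606, 4.
Zeros with |z| < R = 2.5: 1.
Count = 1.
By the argument principle, (1/2πi) ∮_{|z|=R} p'(z)/p(z) dz equals exactly this count.

Number of zeros inside |z| < 2.5: 1.


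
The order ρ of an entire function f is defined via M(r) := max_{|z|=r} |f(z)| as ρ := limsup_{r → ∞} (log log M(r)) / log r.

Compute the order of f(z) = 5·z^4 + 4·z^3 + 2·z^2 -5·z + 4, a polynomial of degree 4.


|f(z)| ≤ Σ|c_k|·r^k = O(r^4) as r → ∞. Polynomial growth is O(e^{r^ε}) for every ε > 0 (since r^4/e^{r^ε} → 0), so ρ ≤ ε for all ε > 0, i.e. ρ = 0. Every nonconstant polynomial has order 0.
Therefore ρ = 0.

Order ρ = 0.


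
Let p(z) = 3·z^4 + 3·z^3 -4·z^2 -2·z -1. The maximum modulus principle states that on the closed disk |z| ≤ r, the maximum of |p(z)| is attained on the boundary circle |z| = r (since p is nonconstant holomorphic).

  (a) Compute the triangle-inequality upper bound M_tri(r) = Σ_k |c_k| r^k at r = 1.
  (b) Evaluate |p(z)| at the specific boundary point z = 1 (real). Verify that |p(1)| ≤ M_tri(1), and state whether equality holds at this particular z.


Coefficients: c_0 = -1, c_1 = -2, c_2 = -4, c_3 = 3, c_4 = 3. Radius r = 1.
Part (a). Triangle bound: M_tri(r) = Σ_k |c_k| r^k
  = |-1|·1^0 + |-2|·1^1 + |-4|·1^2 + |3|·1^3 + |3|·1^4
  = 1 + 2 + 4 + 3 + 3 = 13.
This bounds M(r) := max_{|z|=r} |p(z)| from above; equality holds iff all terms c_k z^k can be made to align in phase at a single z on |z|=r.
Part (b). At z = 1 (real, on the circle |z| = r):
  p(1) = (-1)·1^0 + (-2)·1^1 + (-4)·1^2 + (3)·1^3 + (3)·1^4 = -1.
  |p(1)| = 1.
Check: |p(1)| = 1 ≤ 13 = M_tri(1). ✓ Equality does not hold at z = 1 (the coefficients have mixed signs, so the terms do not all align in phase there).

M_tri(1) = 13; |p(1)| = 1; equality at z=1: no.


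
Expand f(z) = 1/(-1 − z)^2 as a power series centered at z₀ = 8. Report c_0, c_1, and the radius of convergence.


Let w = z − z₀, so z = z₀ + w.
Then -1 − z = -1 − (z₀ + w) = (-1 − z₀) − w = -9 − w.
f(z) = 1/(-9 − w)^2 = (1/(-9)^2) · (1 − w/(-9))^{−2}.
By the binomial series (1−u)^{−2} = Σ_{n≥0} C(n+1, 1) u^n for |u|<1, with u = w/(-9):
  c_n = C(n+1, 1) / (-9)^(n+2).
  c_0 = 1/(-9)^2 = 1/81.
  c_1 = 2/(-9)^3 = -2/729.
The series is valid for |w/d| < 1, i.e. |z − z₀| < |d|.
Radius of convergence: R = |-1 − z₀| = |-9| = 9 (distance from z₀ to the singularity z = -1).

c_0 = 1/81, c_1 = -2/729; R = 9.


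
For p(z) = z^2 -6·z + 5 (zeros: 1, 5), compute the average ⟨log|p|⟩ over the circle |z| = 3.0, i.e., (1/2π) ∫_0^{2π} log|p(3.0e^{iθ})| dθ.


Zeros: 1, 5; r = 3.0.
Inside |z| < r: 1. Outside (|z| ≥ r): 5.
p(0) = 5, so log|p(0)| = log(5) = 1.6094.
Apply Jensen: I(r) = log|p(0)| + Σ_k log(r/|z_k|), summed over zeros inside |z| < r.
  log(r/|z_k|) for z_k = 1: log(3.0/1) = 1.0986
  Outside zeros (5) contribute nothing to the Jensen sum.
Sum over inside zeros: 1.0986.
I(r) = log|p(0)| + (inside sum) = 1.6094 + 1.0986 = 2.7081.
Note: since some zeros are outside |z| ≤ r, the simplified n·log(r) form does NOT apply — only the inside zeros contribute.

I(r) ≈ 2.7081.


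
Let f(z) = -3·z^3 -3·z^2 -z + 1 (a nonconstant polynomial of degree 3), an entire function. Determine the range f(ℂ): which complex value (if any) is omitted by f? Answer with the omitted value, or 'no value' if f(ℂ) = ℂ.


Little Picard bounds the complement of f(ℂ) to at most one point.
For every w ∈ ℂ, the equation p(z) − w = 0 is a nonconstant polynomial in z and hence has at least one root by the fundamental theorem of algebra. So p is surjective onto ℂ, omitting no value.

Omitted value: no value.


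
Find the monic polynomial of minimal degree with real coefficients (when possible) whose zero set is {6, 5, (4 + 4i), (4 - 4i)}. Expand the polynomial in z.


The polynomial is p(z) = ∏_{α ∈ S} (z − α), where S = {6, 5, (4 + 4i), (4 - 4i)}.
Expanding the product yields: p(z) = z^4 -19·z^3 + 150·z^2 -592·z + 960.
Note conjugate pairs combine to real quadratics: (z − (4+4i))(z − (4−4i)) = z² − 8z + 32.
The resulting polynomial has degree 4 and real coefficients as required.

p(z) = z^4 -19·z^3 + 150·z^2 -592·z + 960.


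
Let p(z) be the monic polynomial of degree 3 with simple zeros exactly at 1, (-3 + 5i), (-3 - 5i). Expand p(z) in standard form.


The polynomial is p(z) = ∏_{α ∈ S} (z − α), where S = {1, (-3 + 5i), (-3 - 5i)}.
Expanding the product yields: p(z) = z^3 + 5·z^2 + 28·z -34.
Note conjugate pairs combine to real quadratics: (z − (-3+5i))(z − (-3−5i)) = z² + 6z + 34.
The resulting polynomial has degree 3 and real coefficients as required.

p(z) = z^3 + 5·z^2 + 28·z -34.


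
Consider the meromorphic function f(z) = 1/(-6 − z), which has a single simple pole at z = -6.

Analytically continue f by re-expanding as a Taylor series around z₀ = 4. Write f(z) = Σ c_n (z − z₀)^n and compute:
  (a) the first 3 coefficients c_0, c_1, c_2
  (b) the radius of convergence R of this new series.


Let w = z − z₀, so z = z₀ + w.
Then -6 − z = -6 − (z₀ + w) = (-6 − z₀) − w = -10 − w.
f(z) = 1/(-10 − w) = (1/(-10)) · 1/(1 − w/(-10)) = Σ_{n≥0} w^n / (-10)^(n+1).
So c_n = 1/(-10)^(n+1):
  c_0 = 1/(-10)^1 = -1/10.
  c_1 = 1/(-10)^2 = 1/100.
  c_2 = 1/(-10)^3 = -1/1000.
The series is valid for |w/d| < 1, i.e. |z − z₀| < |d|.
Radius of convergence: R = |-6 − z₀| = |-10| = 10 (distance from z₀ to the singularity z = -6).

c_0 = -1/10, c_1 = 1/100, c_2 = -1/1000; R = 10.


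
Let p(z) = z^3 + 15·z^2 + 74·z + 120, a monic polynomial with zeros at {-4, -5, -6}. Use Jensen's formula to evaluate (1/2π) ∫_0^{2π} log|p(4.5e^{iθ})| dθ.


Zeros: -6, -5, -4; r = 4.5.
Inside |z| < r: -4. Outside (|z| ≥ r): -6, -5.
p(0) = 120, so log|p(0)| = log(120) = 4.7875.
Apply Jensen: I(r) = log|p(0)| + Σ_k log(r/|z_k|), summed over zeros inside |z| < r.
  log(r/|z_k|) for z_k = -4: log(4.5/4) = 0.1178
  Outside zeros (-6, -5) contribute nothing to the Jensen sum.
Sum over inside zeros: 0.1178.
I(r) = log|p(0)| + (inside sum) = 4.7875 + 0.1178 = 4.9053.
Note: since some zeros are outside |z| ≤ r, the simplified n·log(r) form does NOT apply — only the inside zeros contribute.

I(r) ≈ 4.9053.


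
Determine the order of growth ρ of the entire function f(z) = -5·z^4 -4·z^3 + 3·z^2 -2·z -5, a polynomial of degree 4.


|f(z)| ≤ Σ|c_k|·r^k = O(r^4) as r → ∞. Polynomial growth is O(e^{r^ε}) for every ε > 0 (since r^4/e^{r^ε} → 0), so ρ ≤ ε for all ε > 0, i.e. ρ = 0. Every nonconstant polynomial has order 0.
Therefore ρ = 0.

Order ρ = 0.


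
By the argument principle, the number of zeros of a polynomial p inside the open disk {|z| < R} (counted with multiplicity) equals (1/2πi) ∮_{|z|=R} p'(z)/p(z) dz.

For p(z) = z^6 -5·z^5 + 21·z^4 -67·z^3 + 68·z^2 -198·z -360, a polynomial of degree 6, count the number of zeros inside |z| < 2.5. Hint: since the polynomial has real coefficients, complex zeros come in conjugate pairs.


The zeros of p are: -1, (0 + 3i), (0 - 3i), 4, (1 + 3i), (1 - 3i).
Their magnitudes are: 1, 3, 3, 4, 3.162, 3.162.
Zeros with |z| < R = 2.5: -1.
Count = 1.
By the argument principle, (1/2πi) ∮_{|z|=R} p'(z)/p(z) dz equals exactly this count.

Number of zeros inside |z| < 2.5: 1.


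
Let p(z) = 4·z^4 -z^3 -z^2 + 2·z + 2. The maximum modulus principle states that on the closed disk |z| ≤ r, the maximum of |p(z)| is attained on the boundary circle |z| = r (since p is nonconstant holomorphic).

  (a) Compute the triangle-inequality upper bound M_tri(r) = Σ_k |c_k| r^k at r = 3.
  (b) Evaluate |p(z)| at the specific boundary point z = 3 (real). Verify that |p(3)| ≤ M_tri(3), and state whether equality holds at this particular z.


Coefficients: c_0 = 2, c_1 = 2, c_2 = -1, c_3 = -1, c_4 = 4. Radius r = 3.
Part (a). Triangle bound: M_tri(r) = Σ_k |c_k| r^k
  = |2|·3^0 + |2|·3^1 + |-1|·3^2 + |-1|·3^3 + |4|·3^4
  = 2 + 6 + 9 + 27 + 324 = 368.
This bounds M(r) := max_{|z|=r} |p(z)| from above; equality holds iff all terms c_k z^k can be made to align in phase at a single z on |z|=r.
Part (b). At z = 3 (real, on the circle |z| = r):
  p(3) = (2)·3^0 + (2)·3^1 + (-1)·3^2 + (-1)·3^3 + (4)·3^4 = 296.
  |p(3)| = 296.
Check: |p(3)| = 296 ≤ 368 = M_tri(3). ✓ Equality does not hold at z = 3 (the coefficients have mixed signs, so the terms do not all align in phase there).

M_tri(3) = 368; |p(3)| = 296; equality at z=3: no.


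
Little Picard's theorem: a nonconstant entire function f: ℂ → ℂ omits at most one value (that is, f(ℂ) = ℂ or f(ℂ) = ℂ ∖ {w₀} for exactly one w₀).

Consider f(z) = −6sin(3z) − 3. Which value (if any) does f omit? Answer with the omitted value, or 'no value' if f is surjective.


Little Picard bounds the complement of f(ℂ) to at most one point.
sin is entire and surjective onto ℂ: for every w ∈ ℂ, sin(ζ) = w has a solution ζ ∈ ℂ (e.g., via the complex inverse arcsin). With ζ = 3z this gives z = ζ/(3). Then -6·sin(3z) takes every value in -6·ℂ = ℂ, and adding -3 is a bijection of ℂ. So f is surjective and omits no value. (Note: only on the real line is sin bounded by [−1, 1].)

Omitted value: no value.


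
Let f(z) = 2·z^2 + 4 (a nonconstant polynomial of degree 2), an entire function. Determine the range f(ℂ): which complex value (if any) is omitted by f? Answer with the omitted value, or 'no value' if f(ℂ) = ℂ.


Little Picard bounds the complement of f(ℂ) to at most one point.
For every w ∈ ℂ, the equation p(z) − w = 0 is a nonconstant polynomial in z and hence has at least one root by the fundamental theorem of algebra. So p is surjective onto ℂ, omitting no value.

Omitted value: no value.


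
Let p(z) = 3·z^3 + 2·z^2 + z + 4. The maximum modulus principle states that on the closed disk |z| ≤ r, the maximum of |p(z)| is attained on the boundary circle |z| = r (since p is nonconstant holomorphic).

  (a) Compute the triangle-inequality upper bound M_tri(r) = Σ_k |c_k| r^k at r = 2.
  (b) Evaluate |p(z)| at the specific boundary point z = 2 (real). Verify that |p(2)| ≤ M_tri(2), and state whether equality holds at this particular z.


Coefficients: c_0 = 4, c_1 = 1, c_2 = 2, c_3 = 3. Radius r = 2.
Part (a). Triangle bound: M_tri(r) = Σ_k |c_k| r^k
  = |4|·2^0 + |1|·2^1 + |2|·2^2 + |3|·2^3
  = 4 + 2 + 8 + 24 = 38.
This bounds M(r) := max_{|z|=r} |p(z)| from above; equality holds iff all terms c_k z^k can be made to align in phase at a single z on |z|=r.
Part (b). At z = 2 (real, on the circle |z| = r):
  p(2) = (4)·2^0 + (1)·2^1 + (2)·2^2 + (3)·2^3 = 38.
  |p(2)| = 38.
Since all nonzero coefficients share the same sign, |p(2)| = 38 = M_tri(2); the triangle bound is attained at z = 2, so in fact M(r) = 38.

M_tri(2) = 38; |p(2)| = 38; equality at z=2: yes.


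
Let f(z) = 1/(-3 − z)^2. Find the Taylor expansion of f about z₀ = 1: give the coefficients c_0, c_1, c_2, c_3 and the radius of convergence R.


Let w = z − z₀, so z = z₀ + w.
Then -3 − z = -3 − (z₀ + w) = (-3 − z₀) − w = -4 − w.
f(z) = 1/(-4 − w)^2 = (1/(-4)^2) · (1 − w/(-4))^{−2}.
By the binomial series (1−u)^{−2} = Σ_{n≥0} C(n+1, 1) u^n for |u|<1, with u = w/(-4):
  c_n = C(n+1, 1) / (-4)^(n+2).
  c_0 = 1/(-4)^2 = 1/16.
  c_1 = 2/(-4)^3 = -1/32.
  c_2 = 3/(-4)^4 = 3/256.
  c_3 = 4/(-4)^5 = -1/256.
The series is valid for |w/d| < 1, i.e. |z − z₀| < |d|.
Radius of convergence: R = |-3 − z₀| = |-4| = 4 (distance from z₀ to the singularity z = -3).

c_0 = 1/16, c_1 = -1/32, c_2 = 3/256, c_3 = -1/256; R = 4.


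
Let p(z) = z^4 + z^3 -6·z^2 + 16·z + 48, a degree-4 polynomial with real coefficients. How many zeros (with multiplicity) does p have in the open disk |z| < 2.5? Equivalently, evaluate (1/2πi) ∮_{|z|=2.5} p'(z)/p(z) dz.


The zeros of p are: (2 + 2i), (2 - 2i), -2, -3.
Their magnitudes are: 2.828, 2.828, 2, 3.
Zeros with |z| < R = 2.5: -2.
Count = 1.
By the argument principle, (1/2πi) ∮_{|z|=R} p'(z)/p(z) dz equals exactly this count.

Number of zeros inside |z| < 2.5: 1.


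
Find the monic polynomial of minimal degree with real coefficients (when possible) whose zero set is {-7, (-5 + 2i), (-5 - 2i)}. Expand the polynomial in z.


The polynomial is p(z) = ∏_{α ∈ S} (z − α), where S = {-7, (-5 + 2i), (-5 - 2i)}.
Expanding the product yields: p(z) = z^3 + 17·z^2 + 99·z + 203.
Note conjugate pairs combine to real quadratics: (z − (-5+2i))(z − (-5−2i)) = z² + 10z + 29.
The resulting polynomial has degree 3 and real coefficients as required.

p(z) = z^3 + 17·z^2 + 99·z + 203.


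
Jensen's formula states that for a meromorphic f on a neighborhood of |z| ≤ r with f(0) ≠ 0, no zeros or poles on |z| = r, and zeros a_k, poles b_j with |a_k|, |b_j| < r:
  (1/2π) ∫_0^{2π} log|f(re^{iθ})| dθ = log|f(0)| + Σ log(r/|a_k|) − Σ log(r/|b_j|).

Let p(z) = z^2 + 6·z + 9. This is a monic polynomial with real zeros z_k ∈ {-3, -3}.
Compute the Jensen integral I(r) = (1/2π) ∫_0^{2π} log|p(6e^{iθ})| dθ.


Zeros: -3, -3; r = 6.
Inside |z| < r: -3, -3. Outside (|z| ≥ r): ∅.
p(0) = 9, so log|p(0)| = log(9) = 2.1972.
Apply Jensen: I(r) = log|p(0)| + Σ_k log(r/|z_k|), summed over zeros inside |z| < r.
  log(r/|z_k|) for z_k = -3: log(6/3) = 0.6931
  log(r/|z_k|) for z_k = -3: log(6/3) = 0.6931
Sum over inside zeros: 1.3863.
I(r) = log|p(0)| + (inside sum) = 2.1972 + 1.3863 = 3.5835.
Closed form (all zeros inside, monic): I(r) = n·log(r) = 2·log(6) = 3.5835. ✓

I(r) ≈ 3.5835.


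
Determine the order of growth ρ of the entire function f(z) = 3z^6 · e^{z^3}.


M(r) = max_{|z|=r} |3|·|z|^6·|e^{z^3}| = 3·r^6 · e^{1r^3} (the factors attain their maxima compatibly on |z|=r). Then log M(r) = log 3 + 6·log r + 1r^3, dominated by the last term, so log log M(r) ~ 3·log r. The polynomial factor 3z^6 contributes only a log r term and does not affect the order. ρ = 3.
Therefore ρ = 3.

Order ρ = 3.


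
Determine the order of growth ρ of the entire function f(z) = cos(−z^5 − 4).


Write cos(w) = (e^{iw} ± e^{−iw})/(2 or 2i), so |cos(w)| ≤ e^{|w|}. With w = −z^5 − 4, |w| ≤ 1r^5 + 4 on |z|=r, giving M(r) ≤ e^{1r^5 + 4} and ρ ≤ 5. For the lower bound, choose z on |z|=r with -1z^5 purely imaginary of modulus 1r^5; then |cos(−z^5 − 4)| grows like e^{1r^5}/2, so ρ ≥ 5. Hence ρ = 5.
Therefore ρ = 5.

Order ρ = 5.


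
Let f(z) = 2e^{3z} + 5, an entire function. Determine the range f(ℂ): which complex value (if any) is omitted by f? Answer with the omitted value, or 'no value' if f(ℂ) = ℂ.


Little Picard bounds the complement of f(ℂ) to at most one point.
e^{3z} is never zero on ℂ, so 2·e^{3z} takes every value in ℂ ∖ {0}. Adding 5 shifts the range to ℂ ∖ {5}. Thus f omits exactly the value 5.

Omitted value: 5.


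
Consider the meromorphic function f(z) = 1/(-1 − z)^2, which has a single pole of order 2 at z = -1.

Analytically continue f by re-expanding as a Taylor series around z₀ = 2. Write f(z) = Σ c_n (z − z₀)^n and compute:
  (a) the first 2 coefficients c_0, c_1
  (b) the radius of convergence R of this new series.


Let w = z − z₀, so z = z₀ + w.
Then -1 − z = -1 − (z₀ + w) = (-1 − z₀) − w = -3 − w.
f(z) = 1/(-3 − w)^2 = (1/(-3)^2) · (1 − w/(-3))^{−2}.
By the binomial series (1−u)^{−2} = Σ_{n≥0} C(n+1, 1) u^n for |u|<1, with u = w/(-3):
  c_n = C(n+1, 1) / (-3)^(n+2).
  c_0 = 1/(-3)^2 = 1/9.
  c_1 = 2/(-3)^3 = -2/27.
The series is valid for |w/d| < 1, i.e. |z − z₀| < |d|.
Radius of convergence: R = |-1 − z₀| = |-3| = 3 (distance from z₀ to the singularity z = -1).

c_0 = 1/9, c_1 = -2/27; R = 3.


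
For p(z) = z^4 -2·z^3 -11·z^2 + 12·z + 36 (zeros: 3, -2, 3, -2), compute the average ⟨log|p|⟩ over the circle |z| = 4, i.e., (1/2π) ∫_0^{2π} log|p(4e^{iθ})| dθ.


Zeros: -2, -2, 3, 3; r = 4.
Inside |z| < r: -2, -2, 3, 3. Outside (|z| ≥ r): ∅.
p(0) = 36, so log|p(0)| = log(36) = 3.5835.
Apply Jensen: I(r) = log|p(0)| + Σ_k log(r/|z_k|), summed over zeros inside |z| < r.
  log(r/|z_k|) for z_k = 3: log(4/3) = 0.2877
  log(r/|z_k|) for z_k = -2: log(4/2) = 0.6931
  log(r/|z_k|) for z_k = 3: log(4/3) = 0.2877
  log(r/|z_k|) for z_k = -2: log(4/2) = 0.6931
Sum over inside zeros: 1.9617.
I(r) = log|p(0)| + (inside sum) = 3.5835 + 1.9617 = 5.5452.
Closed form (all zeros inside, monic): I(r) = n·log(r) = 4·log(4) = 5.5452. ✓

I(r) ≈ 5.5452.


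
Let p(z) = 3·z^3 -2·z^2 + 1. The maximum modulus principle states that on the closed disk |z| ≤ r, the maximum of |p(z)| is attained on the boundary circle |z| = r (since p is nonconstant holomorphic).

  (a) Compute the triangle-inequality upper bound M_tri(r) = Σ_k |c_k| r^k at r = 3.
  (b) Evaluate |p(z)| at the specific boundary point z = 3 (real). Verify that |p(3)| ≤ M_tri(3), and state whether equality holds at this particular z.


Coefficients: c_0 = 1, c_1 = 0, c_2 = -2, c_3 = 3. Radius r = 3.
Part (a). Triangle bound: M_tri(r) = Σ_k |c_k| r^k
  = |1|·3^0 + |0|·3^1 + |-2|·3^2 + |3|·3^3
  = 1 + 0 + 18 + 81 = 100.
This bounds M(r) := max_{|z|=r} |p(z)| from above; equality holds iff all terms c_k z^k can be made to align in phase at a single z on |z|=r.
Part (b). At z = 3 (real, on the circle |z| = r):
  p(3) = (1)·3^0 + (0)·3^1 + (-2)·3^2 + (3)·3^3 = 64.
  |p(3)| = 64.
Check: |p(3)| = 64 ≤ 100 = M_tri(3). ✓ Equality does not hold at z = 3 (the coefficients have mixed signs, so the terms do not all align in phase there).

M_tri(3) = 100; |p(3)| = 64; equality at z=3: no.


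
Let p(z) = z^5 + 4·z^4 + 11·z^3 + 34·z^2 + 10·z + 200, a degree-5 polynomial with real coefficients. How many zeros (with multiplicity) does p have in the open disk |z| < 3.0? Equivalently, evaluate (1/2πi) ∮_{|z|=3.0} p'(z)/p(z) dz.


The zeros of p are: -4, (1 + 2i), (1 - 2i), (-1 + 3i), (-1 - 3i).
Their magnitudes are: 4, 2.236, 2.236, 3.162, 3.162.
Zeros with |z| < R = 3.0: (1 + 2i), (1 - 2i).
Count = 2.
By the argument principle, (1/2πi) ∮_{|z|=R} p'(z)/p(z) dz equals exactly this count.

Number of zeros inside |z| < 3.0: 2.


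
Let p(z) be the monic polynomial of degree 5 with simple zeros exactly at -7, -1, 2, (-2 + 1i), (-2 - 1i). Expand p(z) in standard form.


The polynomial is p(z) = ∏_{α ∈ S} (z − α), where S = {-7, -1, 2, (-2 + 1i), (-2 - 1i)}.
Expanding the product yields: p(z) = z^5 + 10·z^4 + 20·z^3 -20·z^2 -101·z -70.
Note conjugate pairs combine to real quadratics: (z − (-2+1i))(z − (-2−1i)) = z² + 4z + 5.
The resulting polynomial has degree 5 and real coefficients as required.

p(z) = z^5 + 10·z^4 + 20·z^3 -20·z^2 -101·z -70.


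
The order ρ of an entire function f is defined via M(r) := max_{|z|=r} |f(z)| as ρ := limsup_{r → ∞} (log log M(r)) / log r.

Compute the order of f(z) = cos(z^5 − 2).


Write cos(w) = (e^{iw} ± e^{−iw})/(2 or 2i), so |cos(w)| ≤ e^{|w|}. With w = z^5 − 2, |w| ≤ 1r^5 + 2 on |z|=r, giving M(r) ≤ e^{1r^5 + 2} and ρ ≤ 5. For the lower bound, choose z on |z|=r with 1z^5 purely imaginary of modulus 1r^5; then |cos(z^5 − 2)| grows like e^{1r^5}/2, so ρ ≥ 5. Hence ρ = 5.
Therefore ρ = 5.

Order ρ = 5.


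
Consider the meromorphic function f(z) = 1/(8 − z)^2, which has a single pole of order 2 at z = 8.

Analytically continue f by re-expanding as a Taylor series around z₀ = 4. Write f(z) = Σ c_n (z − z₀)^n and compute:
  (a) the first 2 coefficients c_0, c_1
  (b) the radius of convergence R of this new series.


Let w = z − z₀, so z = z₀ + w.
Then 8 − z = 8 − (z₀ + w) = (8 − z₀) − w = 4 − w.
f(z) = 1/(4 − w)^2 = (1/(4)^2) · (1 − w/(4))^{−2}.
By the binomial series (1−u)^{−2} = Σ_{n≥0} C(n+1, 1) u^n for |u|<1, with u = w/(4):
  c_n = C(n+1, 1) / (4)^(n+2).
  c_0 = 1/(4)^2 = 1/16.
  c_1 = 2/(4)^3 = 1/32.
The series is valid for |w/d| < 1, i.e. |z − z₀| < |d|.
Radius of convergence: R = |8 − z₀| = |4| = 4 (distance from z₀ to the singularity z = 8).

c_0 = 1/16, c_1 = 1/32; R = 4.


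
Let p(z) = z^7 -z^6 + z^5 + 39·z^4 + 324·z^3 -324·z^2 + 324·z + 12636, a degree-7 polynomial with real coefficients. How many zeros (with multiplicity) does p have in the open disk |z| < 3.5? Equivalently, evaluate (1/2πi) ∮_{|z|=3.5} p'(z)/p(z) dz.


The zeros of p are: (2 + 3i), (2 - 3i), (-3 + 3i), (-3 - 3i), (3 + 3i), (3 - 3i), -3.
Their magnitudes are: 3.606, 3.606, 4.243, 4.243, 4.243, 4.243, 3.
Zeros with |z| < R = 3.5: -3.
Count = 1.
By the argument principle, (1/2πi) ∮_{|z|=R} p'(z)/p(z) dz equals exactly this count.

Number of zeros inside |z| < 3.5: 1.


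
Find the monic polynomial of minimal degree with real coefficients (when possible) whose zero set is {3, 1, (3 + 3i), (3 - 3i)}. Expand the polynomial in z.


The polynomial is p(z) = ∏_{α ∈ S} (z − α), where S = {3, 1, (3 + 3i), (3 - 3i)}.
Expanding the product yields: p(z) = z^4 -10·z^3 + 45·z^2 -90·z + 54.
Note conjugate pairs combine to real quadratics: (z − (3+3i))(z − (3−3i)) = z² − 6z + 18.
The resulting polynomial has degree 4 and real coefficients as required.

p(z) = z^4 -10·z^3 + 45·z^2 -90·z + 54.


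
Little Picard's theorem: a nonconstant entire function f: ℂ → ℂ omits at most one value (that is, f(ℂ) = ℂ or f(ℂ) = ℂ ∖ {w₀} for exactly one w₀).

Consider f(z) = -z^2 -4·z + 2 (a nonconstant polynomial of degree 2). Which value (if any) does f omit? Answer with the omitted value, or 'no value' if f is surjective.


Little Picard bounds the complement of f(ℂ) to at most one point.
For every w ∈ ℂ, the equation p(z) − w = 0 is a nonconstant polynomial in z and hence has at least one root by the fundamental theorem of algebra. So p is surjective onto ℂ, omitting no value.

Omitted value: no value.


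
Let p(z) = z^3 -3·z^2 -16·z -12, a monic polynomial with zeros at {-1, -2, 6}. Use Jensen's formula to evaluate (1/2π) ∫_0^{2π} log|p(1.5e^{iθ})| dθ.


Zeros: -2, -1, 6; r = 1.5.
Inside |z| < r: -1. Outside (|z| ≥ r): -2, 6.
p(0) = -12, so log|p(0)| = log(12) = 2.4849.
Apply Jensen: I(r) = log|p(0)| + Σ_k log(r/|z_k|), summed over zeros inside |z| < r.
  log(r/|z_k|) for z_k = -1: log(1.5/1) = 0.4055
  Outside zeros (-2, 6) contribute nothing to the Jensen sum.
Sum over inside zeros: 0.4055.
I(r) = log|p(0)| + (inside sum) = 2.4849 + 0.4055 = 2.8904.
Note: since some zeros are outside |z| ≤ r, the simplified n·log(r) form does NOT apply — only the inside zeros contribute.

I(r) ≈ 2.8904.


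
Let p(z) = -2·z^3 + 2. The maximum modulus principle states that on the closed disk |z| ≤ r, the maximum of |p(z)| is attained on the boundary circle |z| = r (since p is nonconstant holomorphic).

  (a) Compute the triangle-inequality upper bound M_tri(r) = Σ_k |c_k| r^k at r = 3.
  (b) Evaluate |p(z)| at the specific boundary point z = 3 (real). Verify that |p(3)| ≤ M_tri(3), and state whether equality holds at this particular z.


Coefficients: c_0 = 2, c_1 = 0, c_2 = 0, c_3 = -2. Radius r = 3.
Part (a). Triangle bound: M_tri(r) = Σ_k |c_k| r^k
  = |2|·3^0 + |0|·3^1 + |0|·3^2 + |-2|·3^3
  = 2 + 0 + 0 + 54 = 56.
This bounds M(r) := max_{|z|=r} |p(z)| from above; equality holds iff all terms c_k z^k can be made to align in phase at a single z on |z|=r.
Part (b). At z = 3 (real, on the circle |z| = r):
  p(3) = (2)·3^0 + (0)·3^1 + (0)·3^2 + (-2)·3^3 = -52.
  |p(3)| = 52.
Check: |p(3)| = 52 ≤ 56 = M_tri(3). ✓ Equality does not hold at z = 3 (the coefficients have mixed signs, so the terms do not all align in phase there).

M_tri(3) = 56; |p(3)| = 52; equality at z=3: no.


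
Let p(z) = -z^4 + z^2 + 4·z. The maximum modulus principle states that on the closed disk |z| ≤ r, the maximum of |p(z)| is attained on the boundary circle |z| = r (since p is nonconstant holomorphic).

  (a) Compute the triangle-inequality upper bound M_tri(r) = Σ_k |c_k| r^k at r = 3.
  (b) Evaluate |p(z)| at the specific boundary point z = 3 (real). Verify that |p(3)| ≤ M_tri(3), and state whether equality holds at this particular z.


Coefficients: c_0 = 0, c_1 = 4, c_2 = 1, c_3 = 0, c_4 = -1. Radius r = 3.
Part (a). Triangle bound: M_tri(r) = Σ_k |c_k| r^k
  = |0|·3^0 + |4|·3^1 + |1|·3^2 + |0|·3^3 + |-1|·3^4
  = 0 + 12 + 9 + 0 + 81 = 102.
This bounds M(r) := max_{|z|=r} |p(z)| from above; equality holds iff all terms c_k z^k can be made to align in phase at a single z on |z|=r.
Part (b). At z = 3 (real, on the circle |z| = r):
  p(3) = (0)·3^0 + (4)·3^1 + (1)·3^2 + (0)·3^3 + (-1)·3^4 = -60.
  |p(3)| = 60.
Check: |p(3)| = 60 ≤ 102 = M_tri(3). ✓ Equality does not hold at z = 3 (the coefficients have mixed signs, so the terms do not all align in phase there).

M_tri(3) = 102; |p(3)| = 60; equality at z=3: no.


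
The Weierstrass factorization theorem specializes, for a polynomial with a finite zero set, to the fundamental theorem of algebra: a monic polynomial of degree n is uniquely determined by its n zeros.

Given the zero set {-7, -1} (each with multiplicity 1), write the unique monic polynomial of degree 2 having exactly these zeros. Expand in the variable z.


The polynomial is p(z) = ∏_{α ∈ S} (z − α), where S = {-7, -1}.
Expanding the product yields: p(z) = z^2 + 8·z + 7.
The resulting polynomial has degree 2 and real coefficients as required.

p(z) = z^2 + 8·z + 7.


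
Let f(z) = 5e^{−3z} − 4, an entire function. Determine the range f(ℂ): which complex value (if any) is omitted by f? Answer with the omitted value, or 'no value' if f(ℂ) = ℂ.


Little Picard bounds the complement of f(ℂ) to at most one point.
e^{−3z} is never zero on ℂ, so 5·e^{−3z} takes every value in ℂ ∖ {0}. Adding -4 shifts the range to ℂ ∖ {-4}. Thus f omits exactly the value -4.

Omitted value: -4.


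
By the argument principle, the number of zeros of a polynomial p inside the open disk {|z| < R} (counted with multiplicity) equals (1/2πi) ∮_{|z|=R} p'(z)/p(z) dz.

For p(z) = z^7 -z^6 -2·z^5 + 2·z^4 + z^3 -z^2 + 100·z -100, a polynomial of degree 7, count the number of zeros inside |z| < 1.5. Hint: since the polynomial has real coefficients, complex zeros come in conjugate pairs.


The zeros of p are: 1, (2 + 1i), (2 - 1i), (-2 + 1i), (-2 - 1i), (0 + 2i), (0 - 2i).
Their magnitudes are: 1, 2.236, 2.236, 2.236, 2.236, 2, 2.
Zeros with |z| < R = 1.5: 1.
Count = 1.
By the argument principle, (1/2πi) ∮_{|z|=R} p'(z)/p(z) dz equals exactly this count.

Number of zeros inside |z| < 1.5: 1.


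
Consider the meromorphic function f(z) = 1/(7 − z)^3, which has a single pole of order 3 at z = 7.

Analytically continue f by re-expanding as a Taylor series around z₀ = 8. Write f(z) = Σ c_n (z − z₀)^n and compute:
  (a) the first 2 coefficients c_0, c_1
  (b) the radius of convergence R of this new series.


Let w = z − z₀, so z = z₀ + w.
Then 7 − z = 7 − (z₀ + w) = (7 − z₀) − w = -1 − w.
f(z) = 1/(-1 − w)^3 = (1/(-1)^3) · (1 − w/(-1))^{−3}.
By the binomial series (1−u)^{−3} = Σ_{n≥0} C(n+2, 2) u^n for |u|<1, with u = w/(-1):
  c_n = C(n+2, 2) / (-1)^(n+3).
  c_0 = 1/(-1)^3 = -1.
  c_1 = 3/(-1)^4 = 3.
The series is valid for |w/d| < 1, i.e. |z − z₀| < |d|.
Radius of convergence: R = |7 − z₀| = |-1| = 1 (distance from z₀ to the singularity z = 7).

c_0 = -1, c_1 = 3; R = 1.


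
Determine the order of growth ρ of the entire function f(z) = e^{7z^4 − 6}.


|e^{7z^4 − 6}| = e^{Re(7·z^4) + -6} ≤ e^{7|z|^4 + -6} = e^{7r^4 + -6} on |z| = r, so ρ ≤ 4. Choosing z on |z|=r so that 7·z^4 is real positive (always possible by picking arg z appropriately) gives |f(z)| = e^{7r^4 + -6}, matching the bound. The additive constant -6 does not affect log log M(r) ~ 4·log r. Hence ρ = 4.
Therefore ρ = 4.

Order ρ = 4.


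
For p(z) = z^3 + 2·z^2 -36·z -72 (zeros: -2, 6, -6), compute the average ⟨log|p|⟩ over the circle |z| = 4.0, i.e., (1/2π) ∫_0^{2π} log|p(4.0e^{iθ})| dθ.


Zeros: -6, -2, 6; r = 4.0.
Inside |z| < r: -2. Outside (|z| ≥ r): -6, 6.
p(0) = -72, so log|p(0)| = log(72) = 4.2767.
Apply Jensen: I(r) = log|p(0)| + Σ_k log(r/|z_k|), summed over zeros inside |z| < r.
  log(r/|z_k|) for z_k = -2: log(4.0/2) = 0.6931
  Outside zeros (-6, 6) contribute nothing to the Jensen sum.
Sum over inside zeros: 0.6931.
I(r) = log|p(0)| + (inside sum) = 4.2767 + 0.6931 = 4.9698.
Note: since some zeros are outside |z| ≤ r, the simplified n·log(r) form does NOT apply — only the inside zeros contribute.

I(r) ≈ 4.9698.


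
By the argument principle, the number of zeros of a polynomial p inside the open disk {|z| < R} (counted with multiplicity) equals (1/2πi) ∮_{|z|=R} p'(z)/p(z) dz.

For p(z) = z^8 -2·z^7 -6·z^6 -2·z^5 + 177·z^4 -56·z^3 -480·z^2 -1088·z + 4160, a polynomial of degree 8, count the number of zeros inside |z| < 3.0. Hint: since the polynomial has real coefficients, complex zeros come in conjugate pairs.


The zeros of p are: (2 + 1i), (2 - 1i), (3 + 2i), (3 - 2i), (-2 + 2i), (-2 - 2i), (-2 + 2i), (-2 - 2i).
Their magnitudes are: 2.236, 2.236, 3.606, 3.606, 2.828, 2.828, 2.828, 2.828.
Zeros with |z| < R = 3.0: (2 + 1i), (2 - 1i), (-2 + 2i), (-2 - 2i), (-2 + 2i), (-2 - 2i).
Count = 6.
By the argument principle, (1/2πi) ∮_{|z|=R} p'(z)/p(z) dz equals exactly this count.

Number of zeros inside |z| < 3.0: 6.


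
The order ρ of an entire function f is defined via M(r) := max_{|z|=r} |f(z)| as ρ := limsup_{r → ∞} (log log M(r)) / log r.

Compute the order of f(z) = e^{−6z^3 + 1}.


|e^{−6z^3 + 1}| = e^{Re(-6·z^3) + 1} ≤ e^{6|z|^3 + 1} = e^{6r^3 + 1} on |z| = r, so ρ ≤ 3. Choosing z on |z|=r so that -6·z^3 is real positive (always possible by picking arg z appropriately) gives |f(z)| = e^{6r^3 + 1}, matching the bound. The additive constant 1 does not affect log log M(r) ~ 3·log r. Hence ρ = 3.
Therefore ρ = 3.

Order ρ = 3.


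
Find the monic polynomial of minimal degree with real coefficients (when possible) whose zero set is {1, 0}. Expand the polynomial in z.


The polynomial is p(z) = ∏_{α ∈ S} (z − α), where S = {1, 0}.
Expanding the product yields: p(z) = z^2 -z.
The resulting polynomial has degree 2 and real coefficients as required.

p(z) = z^2 -z.


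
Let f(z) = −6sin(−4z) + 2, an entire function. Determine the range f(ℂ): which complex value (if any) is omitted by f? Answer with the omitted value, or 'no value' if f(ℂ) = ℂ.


Little Picard bounds the complement of f(ℂ) to at most one point.
sin is entire and surjective onto ℂ: for every w ∈ ℂ, sin(ζ) = w has a solution ζ ∈ ℂ (e.g., via the complex inverse arcsin). With ζ = −4z this gives z = ζ/(-4). Then -6·sin(−4z) takes every value in -6·ℂ = ℂ, and adding 2 is a bijection of ℂ. So f is surjective and omits no value. (Note: only on the real line is sin bounded by [−1, 1].)

Omitted value: no value.


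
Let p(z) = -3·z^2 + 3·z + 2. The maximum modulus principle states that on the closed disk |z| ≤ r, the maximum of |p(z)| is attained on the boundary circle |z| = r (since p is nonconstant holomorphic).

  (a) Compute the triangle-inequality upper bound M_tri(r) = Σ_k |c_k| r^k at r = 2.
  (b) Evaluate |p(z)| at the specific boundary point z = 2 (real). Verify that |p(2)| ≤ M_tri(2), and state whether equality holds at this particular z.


Coefficients: c_0 = 2, c_1 = 3, c_2 = -3. Radius r = 2.
Part (a). Triangle bound: M_tri(r) = Σ_k |c_k| r^k
  = |2|·2^0 + |3|·2^1 + |-3|·2^2
  = 2 + 6 + 12 = 20.
This bounds M(r) := max_{|z|=r} |p(z)| from above; equality holds iff all terms c_k z^k can be made to align in phase at a single z on |z|=r.
Part (b). At z = 2 (real, on the circle |z| = r):
  p(2) = (2)·2^0 + (3)·2^1 + (-3)·2^2 = -4.
  |p(2)| = 4.
Check: |p(2)| = 4 ≤ 20 = M_tri(2). ✓ Equality does not hold at z = 2 (the coefficients have mixed signs, so the terms do not all align in phase there).

M_tri(2) = 20; |p(2)| = 4; equality at z=2: no.
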